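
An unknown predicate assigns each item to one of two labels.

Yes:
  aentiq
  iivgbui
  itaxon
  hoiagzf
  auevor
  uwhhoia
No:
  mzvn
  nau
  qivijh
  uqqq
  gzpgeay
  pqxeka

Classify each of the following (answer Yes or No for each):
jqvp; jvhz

The common property of the 'Yes' items is: has ≥ 3 vowels. No 'No' item has it.
jqvp: No (0 vowels).
jvhz: No (0 vowels).

No, No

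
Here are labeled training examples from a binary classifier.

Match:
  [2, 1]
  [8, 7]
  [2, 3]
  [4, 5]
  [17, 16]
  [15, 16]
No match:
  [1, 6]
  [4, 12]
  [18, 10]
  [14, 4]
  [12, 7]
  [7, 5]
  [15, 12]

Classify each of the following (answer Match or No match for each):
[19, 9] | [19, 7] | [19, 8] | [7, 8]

No match, No match, No match, Match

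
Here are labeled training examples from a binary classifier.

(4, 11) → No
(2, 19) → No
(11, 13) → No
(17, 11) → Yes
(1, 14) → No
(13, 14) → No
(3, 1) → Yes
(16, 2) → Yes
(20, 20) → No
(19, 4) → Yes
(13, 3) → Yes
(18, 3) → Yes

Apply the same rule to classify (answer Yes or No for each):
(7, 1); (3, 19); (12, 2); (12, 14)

A rule that fits every label: first > second — true of each 'Yes' example, false of each 'No' one.
(7, 1) → 7 > 1 → Yes. (3, 19) → 3 < 19 → No. (12, 2) → 12 > 2 → Yes. (12, 14) → 12 < 14 → No.

Yes, No, Yes, No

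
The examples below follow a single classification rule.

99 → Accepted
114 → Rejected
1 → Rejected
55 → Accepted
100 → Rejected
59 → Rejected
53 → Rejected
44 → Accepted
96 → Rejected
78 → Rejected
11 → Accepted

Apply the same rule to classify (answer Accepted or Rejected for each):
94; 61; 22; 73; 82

All 'Accepted' examples share one property — multiple of 11 — and every 'Rejected' example lacks it.

Rejected, Rejected, Accepted, Rejected, Rejected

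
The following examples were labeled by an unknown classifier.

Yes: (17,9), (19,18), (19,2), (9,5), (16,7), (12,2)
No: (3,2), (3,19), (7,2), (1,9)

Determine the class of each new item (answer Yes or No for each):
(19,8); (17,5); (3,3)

Yes, Yes, No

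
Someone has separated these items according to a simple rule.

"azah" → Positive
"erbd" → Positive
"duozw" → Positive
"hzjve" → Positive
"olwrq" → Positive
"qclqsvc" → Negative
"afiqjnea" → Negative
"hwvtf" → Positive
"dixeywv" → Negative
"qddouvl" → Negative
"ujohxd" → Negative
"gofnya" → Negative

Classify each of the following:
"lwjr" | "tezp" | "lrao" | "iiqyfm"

The classifier is using: length ≤ 5.
"lwjr": length 4, fits → Positive. "tezp": length 4, fits → Positive. "lrao": length 4, fits → Positive. "iiqyfm": length 6, doesn't qualify → Negative.

Positive, Positive, Positive, Negative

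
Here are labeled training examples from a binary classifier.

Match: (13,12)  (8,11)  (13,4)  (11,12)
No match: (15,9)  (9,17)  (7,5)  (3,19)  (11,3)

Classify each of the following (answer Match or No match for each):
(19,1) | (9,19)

No match, No match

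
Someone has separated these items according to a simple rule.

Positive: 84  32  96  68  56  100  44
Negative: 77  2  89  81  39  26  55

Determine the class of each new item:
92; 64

Looking at the examples, the only property every 'Positive' case has and every 'Negative' case lacks is: multiple of 4.
92 → 92 = 4·23 → Positive.
64 → 64 = 4·16 → Positive.

Positive, Positive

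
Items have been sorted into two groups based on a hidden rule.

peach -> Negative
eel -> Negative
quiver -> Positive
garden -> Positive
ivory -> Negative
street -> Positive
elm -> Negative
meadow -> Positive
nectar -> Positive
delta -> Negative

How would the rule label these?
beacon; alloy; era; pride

Positive, Negative, Negative, Negative

The distinguishing property — even length — holds for all the 'Positive' cases and none of the 'Negative' cases.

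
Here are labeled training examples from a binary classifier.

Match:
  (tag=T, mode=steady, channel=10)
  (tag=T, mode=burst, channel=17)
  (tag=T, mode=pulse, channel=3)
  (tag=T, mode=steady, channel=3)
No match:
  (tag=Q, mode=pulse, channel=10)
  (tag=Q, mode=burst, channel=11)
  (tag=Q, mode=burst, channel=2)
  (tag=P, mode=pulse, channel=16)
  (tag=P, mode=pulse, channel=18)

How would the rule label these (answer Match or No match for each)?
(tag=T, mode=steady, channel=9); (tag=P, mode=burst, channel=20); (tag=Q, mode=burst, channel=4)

Match, No match, No match

The pattern is that an item is 'Match' exactly when: tag is T.
(tag=T, mode=steady, channel=9): Match (tag is T).
(tag=P, mode=burst, channel=20): No match (tag is P).
(tag=Q, mode=burst, channel=4): No match (tag is Q).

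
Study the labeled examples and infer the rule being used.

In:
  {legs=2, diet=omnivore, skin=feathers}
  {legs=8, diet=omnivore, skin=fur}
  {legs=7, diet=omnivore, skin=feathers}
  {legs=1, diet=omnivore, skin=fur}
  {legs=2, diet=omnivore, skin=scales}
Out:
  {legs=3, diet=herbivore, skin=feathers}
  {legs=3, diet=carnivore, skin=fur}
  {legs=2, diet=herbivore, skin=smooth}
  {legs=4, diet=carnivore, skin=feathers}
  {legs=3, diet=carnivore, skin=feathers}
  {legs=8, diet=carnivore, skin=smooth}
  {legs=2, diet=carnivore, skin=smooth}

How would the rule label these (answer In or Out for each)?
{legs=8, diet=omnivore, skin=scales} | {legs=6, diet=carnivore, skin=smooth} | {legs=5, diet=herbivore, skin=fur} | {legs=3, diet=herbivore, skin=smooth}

In, Out, Out, Out

A rule that fits every label: diet is omnivore — true of each 'In' example, false of each 'Out' one.
{legs=8, diet=omnivore, skin=scales}: diet is omnivore — matches, so In.
{legs=6, diet=carnivore, skin=smooth}: diet is carnivore — does not fit, so Out.
{legs=5, diet=herbivore, skin=fur}: diet is herbivore — does not fit, so Out.
{legs=3, diet=herbivore, skin=smooth}: diet is herbivore — does not fit, so Out.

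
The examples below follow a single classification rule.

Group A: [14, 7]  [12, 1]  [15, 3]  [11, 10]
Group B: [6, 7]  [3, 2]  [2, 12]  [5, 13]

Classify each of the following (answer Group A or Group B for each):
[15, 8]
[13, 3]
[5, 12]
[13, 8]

Group A, Group A, Group B, Group A

A rule that fits every label: first ≥ 7 — true of each 'Group A' example, false of each 'Group B' one.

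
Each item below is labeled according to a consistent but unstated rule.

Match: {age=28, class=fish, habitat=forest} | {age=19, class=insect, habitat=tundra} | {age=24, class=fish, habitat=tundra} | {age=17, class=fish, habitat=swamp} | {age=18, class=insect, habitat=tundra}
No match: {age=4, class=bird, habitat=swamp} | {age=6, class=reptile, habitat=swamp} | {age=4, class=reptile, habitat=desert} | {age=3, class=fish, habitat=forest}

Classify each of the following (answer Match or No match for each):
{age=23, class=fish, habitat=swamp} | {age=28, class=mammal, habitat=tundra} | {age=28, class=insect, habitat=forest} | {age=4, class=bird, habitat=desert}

Match, Match, Match, No match

The simplest hypothesis consistent with all the labels is: age ≥ 17.
Match: {age=23, class=fish, habitat=swamp}, since age = 23. Match: {age=28, class=mammal, habitat=tundra}, since age = 28. Match: {age=28, class=insect, habitat=forest}, since age = 28. No match: {age=4, class=bird, habitat=desert}, since age = 4.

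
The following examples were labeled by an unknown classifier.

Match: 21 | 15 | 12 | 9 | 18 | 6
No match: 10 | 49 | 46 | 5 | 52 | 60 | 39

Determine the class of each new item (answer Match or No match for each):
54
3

The classifier is using: multiple of 3 AND at most 21.
54 → 54 = 3·18, 54 > 21 → No match.
3 → 3 = 3·1, 3 ≤ 21 → Match.

No match, Match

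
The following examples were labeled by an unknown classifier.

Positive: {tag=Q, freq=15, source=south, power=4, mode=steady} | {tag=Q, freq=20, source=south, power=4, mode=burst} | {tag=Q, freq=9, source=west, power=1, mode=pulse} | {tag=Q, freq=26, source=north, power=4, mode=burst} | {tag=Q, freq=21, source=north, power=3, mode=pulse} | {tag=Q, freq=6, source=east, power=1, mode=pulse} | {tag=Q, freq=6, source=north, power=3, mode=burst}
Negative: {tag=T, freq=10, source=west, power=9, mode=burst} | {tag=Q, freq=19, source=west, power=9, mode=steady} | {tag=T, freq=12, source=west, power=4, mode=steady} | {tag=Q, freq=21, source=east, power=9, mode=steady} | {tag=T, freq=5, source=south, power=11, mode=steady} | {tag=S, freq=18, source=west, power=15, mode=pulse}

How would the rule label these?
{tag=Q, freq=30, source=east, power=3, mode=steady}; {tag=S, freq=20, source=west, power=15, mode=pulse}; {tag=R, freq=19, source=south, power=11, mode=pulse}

One predicate separates the groups cleanly: tag is Q AND power ≤ 4.
{tag=Q, freq=30, source=east, power=3, mode=steady} → tag is Q, power = 3 → Positive.
{tag=S, freq=20, source=west, power=15, mode=pulse} → tag is S, power = 15 → Negative.
{tag=R, freq=19, source=south, power=11, mode=pulse} → tag is R, power = 11 → Negative.

Positive, Negative, Negative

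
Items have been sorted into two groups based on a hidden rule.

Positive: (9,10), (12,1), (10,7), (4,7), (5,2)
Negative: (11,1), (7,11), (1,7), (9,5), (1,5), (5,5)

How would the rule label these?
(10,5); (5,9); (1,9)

Positive, Negative, Negative

The common property of the 'Positive' items is: sum is odd. No 'Negative' item has it.
(10,5) — 10+5 = 15, hence Positive. (5,9) — 5+9 = 14, hence Negative. (1,9) — 1+9 = 10, hence Negative.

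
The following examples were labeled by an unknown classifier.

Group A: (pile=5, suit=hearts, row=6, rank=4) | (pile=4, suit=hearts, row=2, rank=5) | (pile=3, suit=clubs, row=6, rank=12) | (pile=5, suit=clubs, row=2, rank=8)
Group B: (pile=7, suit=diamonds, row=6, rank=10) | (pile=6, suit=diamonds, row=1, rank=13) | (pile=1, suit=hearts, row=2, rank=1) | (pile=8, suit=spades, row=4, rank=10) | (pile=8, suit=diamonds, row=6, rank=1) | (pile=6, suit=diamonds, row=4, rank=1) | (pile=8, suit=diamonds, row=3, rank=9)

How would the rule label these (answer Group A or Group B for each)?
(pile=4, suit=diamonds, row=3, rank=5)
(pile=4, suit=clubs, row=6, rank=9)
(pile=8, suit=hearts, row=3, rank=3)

Group A, Group A, Group B

The distinguishing property — pile ≥ 3 AND pile ≤ 5 — holds for all the 'Group A' cases and none of the 'Group B' cases.
(pile=4, suit=diamonds, row=3, rank=5): pile = 4 — meets the rule, so Group A.
(pile=4, suit=clubs, row=6, rank=9): pile = 4 — meets the rule, so Group A.
(pile=8, suit=hearts, row=3, rank=3): pile = 8 — doesn't match, so Group B.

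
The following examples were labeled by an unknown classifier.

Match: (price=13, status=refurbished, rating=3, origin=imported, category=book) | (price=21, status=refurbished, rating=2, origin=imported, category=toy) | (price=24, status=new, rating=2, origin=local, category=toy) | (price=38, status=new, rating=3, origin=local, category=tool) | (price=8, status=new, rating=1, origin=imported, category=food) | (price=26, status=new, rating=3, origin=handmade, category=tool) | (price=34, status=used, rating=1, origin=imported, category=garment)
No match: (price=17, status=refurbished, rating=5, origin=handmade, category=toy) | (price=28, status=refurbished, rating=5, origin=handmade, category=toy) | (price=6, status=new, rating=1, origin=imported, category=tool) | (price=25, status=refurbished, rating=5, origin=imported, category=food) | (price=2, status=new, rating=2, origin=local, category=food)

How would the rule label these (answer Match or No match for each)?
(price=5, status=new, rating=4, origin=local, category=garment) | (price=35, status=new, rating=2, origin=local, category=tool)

No match, Match

'Match' ⟺ price ≥ 8 AND rating ≤ 3.
No match: (price=5, status=new, rating=4, origin=local, category=garment), since price = 5, rating = 4. Match: (price=35, status=new, rating=2, origin=local, category=tool), since price = 35, rating = 2.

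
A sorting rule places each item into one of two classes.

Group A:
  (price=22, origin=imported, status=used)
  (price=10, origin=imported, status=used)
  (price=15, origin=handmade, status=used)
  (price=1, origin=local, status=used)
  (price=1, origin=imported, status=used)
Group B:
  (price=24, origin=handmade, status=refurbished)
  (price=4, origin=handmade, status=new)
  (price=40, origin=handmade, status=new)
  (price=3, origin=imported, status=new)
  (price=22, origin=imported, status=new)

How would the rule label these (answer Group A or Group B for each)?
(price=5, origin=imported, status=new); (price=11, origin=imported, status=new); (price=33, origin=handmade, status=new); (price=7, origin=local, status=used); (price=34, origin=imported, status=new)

Group B, Group B, Group B, Group A, Group B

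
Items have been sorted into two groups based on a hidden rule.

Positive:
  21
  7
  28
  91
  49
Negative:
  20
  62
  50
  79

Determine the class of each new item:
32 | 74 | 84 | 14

The classifier is using: multiple of 7.
Negative: 32, since 32 = 7·4 + 4.
Negative: 74, since 74 = 7·10 + 4.
Positive: 84, since 84 = 7·12.
Positive: 14, since 14 = 7·2.

Negative, Negative, Positive, Positive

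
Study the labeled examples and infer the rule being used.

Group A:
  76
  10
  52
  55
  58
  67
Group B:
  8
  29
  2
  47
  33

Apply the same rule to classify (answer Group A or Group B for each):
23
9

Looking at the examples, the only property every 'Group A' case has and every 'Group B' case lacks is: ≡ 1 (mod 3).
Group B: 23, since 23 mod 3 = 2.
Group B: 9, since 9 mod 3 = 0.

Group B, Group B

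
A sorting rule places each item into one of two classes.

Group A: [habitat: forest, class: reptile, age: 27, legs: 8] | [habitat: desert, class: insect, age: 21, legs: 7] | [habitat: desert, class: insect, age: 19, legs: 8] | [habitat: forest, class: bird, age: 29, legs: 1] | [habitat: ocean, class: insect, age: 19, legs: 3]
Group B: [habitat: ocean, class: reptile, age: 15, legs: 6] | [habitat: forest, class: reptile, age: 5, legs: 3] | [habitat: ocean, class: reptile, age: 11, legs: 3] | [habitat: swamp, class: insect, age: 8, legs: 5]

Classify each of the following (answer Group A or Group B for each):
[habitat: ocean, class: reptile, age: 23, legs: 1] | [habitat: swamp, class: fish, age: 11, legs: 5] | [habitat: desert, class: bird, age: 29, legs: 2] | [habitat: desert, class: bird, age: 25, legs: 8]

Group A, Group B, Group A, Group A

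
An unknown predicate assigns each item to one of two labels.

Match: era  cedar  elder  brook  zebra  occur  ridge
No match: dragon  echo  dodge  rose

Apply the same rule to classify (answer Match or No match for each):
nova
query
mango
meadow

One predicate separates the groups cleanly: odd length AND contains 'r'.
nova: length 4, no 'r', does not satisfy this → No match.
query: length 5, has 'r', matches → Match.
mango: length 5, no 'r', does not satisfy this → No match.
meadow: length 6, no 'r', does not satisfy this → No match.

No match, Match, No match, No match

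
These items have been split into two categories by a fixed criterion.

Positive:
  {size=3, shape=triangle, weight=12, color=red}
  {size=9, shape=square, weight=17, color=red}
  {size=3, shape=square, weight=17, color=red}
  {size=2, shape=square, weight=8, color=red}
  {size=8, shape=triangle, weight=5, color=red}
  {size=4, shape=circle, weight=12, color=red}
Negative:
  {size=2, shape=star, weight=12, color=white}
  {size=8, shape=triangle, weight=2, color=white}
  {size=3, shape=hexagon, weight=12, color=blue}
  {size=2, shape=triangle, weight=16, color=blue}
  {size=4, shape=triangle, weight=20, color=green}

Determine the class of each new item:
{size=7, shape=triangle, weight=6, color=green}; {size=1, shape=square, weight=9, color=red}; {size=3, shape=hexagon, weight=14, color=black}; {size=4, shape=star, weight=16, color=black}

Negative, Positive, Negative, Negative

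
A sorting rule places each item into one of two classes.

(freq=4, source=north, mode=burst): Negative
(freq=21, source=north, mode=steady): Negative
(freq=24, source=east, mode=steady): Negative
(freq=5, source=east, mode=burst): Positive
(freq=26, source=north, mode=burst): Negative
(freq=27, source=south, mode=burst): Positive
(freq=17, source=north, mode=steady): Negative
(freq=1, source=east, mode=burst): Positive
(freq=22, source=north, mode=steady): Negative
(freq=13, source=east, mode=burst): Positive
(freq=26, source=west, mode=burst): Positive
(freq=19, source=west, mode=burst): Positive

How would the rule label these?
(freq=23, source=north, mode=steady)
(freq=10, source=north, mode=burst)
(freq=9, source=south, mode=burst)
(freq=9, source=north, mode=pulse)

All 'Positive' examples share one property — mode is burst AND source is not north — and every 'Negative' example lacks it.

Negative, Negative, Positive, Negative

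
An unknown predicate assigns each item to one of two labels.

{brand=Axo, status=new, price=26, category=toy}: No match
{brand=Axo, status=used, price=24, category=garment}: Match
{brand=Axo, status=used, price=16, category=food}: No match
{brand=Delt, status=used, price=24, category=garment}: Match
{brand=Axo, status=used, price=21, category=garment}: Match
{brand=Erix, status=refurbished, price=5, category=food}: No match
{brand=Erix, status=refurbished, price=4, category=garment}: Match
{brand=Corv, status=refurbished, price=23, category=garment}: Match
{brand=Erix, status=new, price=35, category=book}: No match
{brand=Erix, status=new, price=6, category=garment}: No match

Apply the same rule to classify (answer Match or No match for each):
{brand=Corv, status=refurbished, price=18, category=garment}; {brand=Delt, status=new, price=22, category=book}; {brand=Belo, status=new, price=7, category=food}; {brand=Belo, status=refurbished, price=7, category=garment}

Match, No match, No match, Match

'Match' ⟺ category is garment AND price ≠ 6.
{brand=Corv, status=refurbished, price=18, category=garment}: Match (category is garment, price = 18).
{brand=Delt, status=new, price=22, category=book}: No match (category is book, price = 22).
{brand=Belo, status=new, price=7, category=food}: No match (category is food, price = 7).
{brand=Belo, status=refurbished, price=7, category=garment}: Match (category is garment, price = 7).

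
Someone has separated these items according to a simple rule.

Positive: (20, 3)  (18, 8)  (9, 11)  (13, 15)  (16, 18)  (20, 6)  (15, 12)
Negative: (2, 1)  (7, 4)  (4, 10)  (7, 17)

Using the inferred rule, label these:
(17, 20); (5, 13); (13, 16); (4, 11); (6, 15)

One predicate separates the groups cleanly: first ≥ 8.
(17, 20): first 17, checks out → Positive. (5, 13): first 5, doesn't match → Negative. (13, 16): first 13, checks out → Positive. (4, 11): first 4, doesn't match → Negative. (6, 15): first 6, doesn't match → Negative.

Positive, Negative, Positive, Negative, Negative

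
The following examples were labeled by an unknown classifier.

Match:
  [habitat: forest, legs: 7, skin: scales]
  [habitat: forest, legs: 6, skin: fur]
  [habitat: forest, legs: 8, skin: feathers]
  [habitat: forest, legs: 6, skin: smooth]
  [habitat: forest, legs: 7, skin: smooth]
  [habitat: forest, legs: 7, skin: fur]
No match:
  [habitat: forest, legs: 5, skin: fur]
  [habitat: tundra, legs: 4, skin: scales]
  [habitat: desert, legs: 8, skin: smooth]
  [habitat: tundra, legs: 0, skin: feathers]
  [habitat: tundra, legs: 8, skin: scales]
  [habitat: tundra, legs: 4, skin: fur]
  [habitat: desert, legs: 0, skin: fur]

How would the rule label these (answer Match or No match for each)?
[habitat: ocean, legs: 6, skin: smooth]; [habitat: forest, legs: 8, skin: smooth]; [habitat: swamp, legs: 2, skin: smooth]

No match, Match, No match

All 'Match' examples share one property — habitat is forest AND legs ≥ 6 — and every 'No match' example lacks it.
[habitat: ocean, legs: 6, skin: smooth] → habitat is ocean, legs = 6 → No match.
[habitat: forest, legs: 8, skin: smooth] → habitat is forest, legs = 8 → Match.
[habitat: swamp, legs: 2, skin: smooth] → habitat is swamp, legs = 2 → No match.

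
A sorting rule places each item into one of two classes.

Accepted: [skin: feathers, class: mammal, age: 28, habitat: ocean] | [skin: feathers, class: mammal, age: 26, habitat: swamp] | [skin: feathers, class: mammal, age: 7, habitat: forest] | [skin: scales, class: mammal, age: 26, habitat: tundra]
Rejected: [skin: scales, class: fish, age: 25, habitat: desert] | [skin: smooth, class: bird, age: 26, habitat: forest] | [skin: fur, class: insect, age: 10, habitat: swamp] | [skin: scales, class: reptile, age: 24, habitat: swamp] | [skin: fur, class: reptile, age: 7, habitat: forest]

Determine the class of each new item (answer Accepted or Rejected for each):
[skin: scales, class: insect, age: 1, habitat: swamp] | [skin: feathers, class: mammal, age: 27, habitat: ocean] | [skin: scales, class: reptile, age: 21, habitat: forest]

Rejected, Accepted, Rejected

All 'Accepted' examples share one property — class is mammal — and every 'Rejected' example lacks it.
[skin: scales, class: insect, age: 1, habitat: swamp] → class is insect → Rejected.
[skin: feathers, class: mammal, age: 27, habitat: ocean] → class is mammal → Accepted.
[skin: scales, class: reptile, age: 21, habitat: forest] → class is reptile → Rejected.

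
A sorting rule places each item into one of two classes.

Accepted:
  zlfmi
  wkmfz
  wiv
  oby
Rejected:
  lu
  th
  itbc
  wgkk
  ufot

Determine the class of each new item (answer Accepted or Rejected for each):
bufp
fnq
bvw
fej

Comparing the two groups points to one rule — odd length.
bufp — length 4, hence Rejected.
fnq — length 3, hence Accepted.
bvw — length 3, hence Accepted.
fej — length 3, hence Accepted.

Rejected, Accepted, Accepted, Accepted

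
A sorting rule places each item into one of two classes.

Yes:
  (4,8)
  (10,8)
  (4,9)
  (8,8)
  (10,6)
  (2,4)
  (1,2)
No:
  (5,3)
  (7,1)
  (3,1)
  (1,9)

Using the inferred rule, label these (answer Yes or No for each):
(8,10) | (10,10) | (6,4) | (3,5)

Yes, Yes, Yes, No

The distinguishing property — product is even — holds for all the 'Yes' cases and none of the 'No' cases.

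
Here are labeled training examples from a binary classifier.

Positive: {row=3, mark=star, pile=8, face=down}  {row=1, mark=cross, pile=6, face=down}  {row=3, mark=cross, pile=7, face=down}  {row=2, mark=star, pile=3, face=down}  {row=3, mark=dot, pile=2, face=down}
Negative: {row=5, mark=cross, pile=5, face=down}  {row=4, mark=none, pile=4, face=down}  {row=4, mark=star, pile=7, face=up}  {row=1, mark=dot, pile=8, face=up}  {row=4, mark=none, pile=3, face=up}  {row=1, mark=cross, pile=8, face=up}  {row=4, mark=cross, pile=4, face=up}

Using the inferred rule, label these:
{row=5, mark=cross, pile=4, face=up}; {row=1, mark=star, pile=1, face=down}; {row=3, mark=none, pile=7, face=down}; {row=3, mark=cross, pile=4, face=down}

Negative, Positive, Positive, Positive

The rule appears to be: face is down AND row ≤ 3.
{row=5, mark=cross, pile=4, face=up}: face is up, row = 5 — does not pass, so Negative. {row=1, mark=star, pile=1, face=down}: face is down, row = 1 — meets the rule, so Positive. {row=3, mark=none, pile=7, face=down}: face is down, row = 3 — meets the rule, so Positive. {row=3, mark=cross, pile=4, face=down}: face is down, row = 3 — meets the rule, so Positive.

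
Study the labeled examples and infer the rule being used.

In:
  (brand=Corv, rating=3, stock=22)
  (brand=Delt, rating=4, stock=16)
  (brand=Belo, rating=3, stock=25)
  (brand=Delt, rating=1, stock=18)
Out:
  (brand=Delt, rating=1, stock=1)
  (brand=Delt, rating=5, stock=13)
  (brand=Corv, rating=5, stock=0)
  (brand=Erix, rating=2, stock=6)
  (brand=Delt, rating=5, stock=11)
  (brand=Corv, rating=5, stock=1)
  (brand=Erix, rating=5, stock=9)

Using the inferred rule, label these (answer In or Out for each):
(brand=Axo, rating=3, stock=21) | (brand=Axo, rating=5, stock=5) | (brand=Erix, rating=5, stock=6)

In, Out, Out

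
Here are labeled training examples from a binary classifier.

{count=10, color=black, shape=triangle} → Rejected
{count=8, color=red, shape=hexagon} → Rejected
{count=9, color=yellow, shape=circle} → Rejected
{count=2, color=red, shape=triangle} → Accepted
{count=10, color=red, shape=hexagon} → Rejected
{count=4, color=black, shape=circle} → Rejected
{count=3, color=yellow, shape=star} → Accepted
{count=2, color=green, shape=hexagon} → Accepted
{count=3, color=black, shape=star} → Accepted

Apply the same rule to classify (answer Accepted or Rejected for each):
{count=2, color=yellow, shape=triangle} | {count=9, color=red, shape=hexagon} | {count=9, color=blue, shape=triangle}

Every 'Accepted' example satisfies: count ≤ 3. None of the 'Rejected' examples do.

Accepted, Rejected, Rejected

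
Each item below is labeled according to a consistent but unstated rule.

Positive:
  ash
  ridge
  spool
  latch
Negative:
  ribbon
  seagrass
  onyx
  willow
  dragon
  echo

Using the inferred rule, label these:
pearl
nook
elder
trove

Positive, Negative, Positive, Positive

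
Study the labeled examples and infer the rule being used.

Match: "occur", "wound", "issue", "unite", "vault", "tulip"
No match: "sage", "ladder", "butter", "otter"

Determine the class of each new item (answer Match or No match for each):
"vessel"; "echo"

The simplest hypothesis consistent with all the labels is: odd length AND contains 'u'.
"vessel" — length 6, no 'u', hence No match. "echo" — length 4, no 'u', hence No match.

No match, No match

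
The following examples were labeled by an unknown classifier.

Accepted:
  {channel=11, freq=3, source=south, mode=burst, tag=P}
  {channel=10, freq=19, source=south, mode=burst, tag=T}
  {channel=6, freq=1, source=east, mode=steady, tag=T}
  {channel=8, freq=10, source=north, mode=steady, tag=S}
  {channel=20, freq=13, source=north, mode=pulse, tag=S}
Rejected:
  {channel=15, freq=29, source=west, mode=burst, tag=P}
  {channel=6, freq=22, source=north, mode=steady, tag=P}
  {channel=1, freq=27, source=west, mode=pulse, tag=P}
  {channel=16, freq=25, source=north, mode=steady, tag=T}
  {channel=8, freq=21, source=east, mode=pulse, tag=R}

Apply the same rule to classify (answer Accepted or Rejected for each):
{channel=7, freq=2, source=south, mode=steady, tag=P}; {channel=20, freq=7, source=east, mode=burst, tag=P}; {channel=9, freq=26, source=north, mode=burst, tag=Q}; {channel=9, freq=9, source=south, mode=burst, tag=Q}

Accepted, Accepted, Rejected, Accepted

'Accepted' ⟺ freq ≤ 19.
{channel=7, freq=2, source=south, mode=steady, tag=P} → freq = 2 → Accepted. {channel=20, freq=7, source=east, mode=burst, tag=P} → freq = 7 → Accepted. {channel=9, freq=26, source=north, mode=burst, tag=Q} → freq = 26 → Rejected. {channel=9, freq=9, source=south, mode=burst, tag=Q} → freq = 9 → Accepted.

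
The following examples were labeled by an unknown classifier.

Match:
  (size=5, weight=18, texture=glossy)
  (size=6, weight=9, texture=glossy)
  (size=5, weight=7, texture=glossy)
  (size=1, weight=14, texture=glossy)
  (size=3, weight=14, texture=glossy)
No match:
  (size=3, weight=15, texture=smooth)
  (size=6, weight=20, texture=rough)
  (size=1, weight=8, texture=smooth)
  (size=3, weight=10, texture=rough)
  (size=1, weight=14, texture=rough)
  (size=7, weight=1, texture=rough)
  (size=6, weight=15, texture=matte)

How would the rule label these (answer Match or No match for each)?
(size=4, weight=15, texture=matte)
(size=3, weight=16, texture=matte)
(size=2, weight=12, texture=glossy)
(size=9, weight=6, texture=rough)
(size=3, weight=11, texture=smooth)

No match, No match, Match, No match, No match

The rule appears to be: texture is glossy.
No match: (size=4, weight=15, texture=matte), since texture is matte. No match: (size=3, weight=16, texture=matte), since texture is matte. Match: (size=2, weight=12, texture=glossy), since texture is glossy. No match: (size=9, weight=6, texture=rough), since texture is rough. No match: (size=3, weight=11, texture=smooth), since texture is smooth.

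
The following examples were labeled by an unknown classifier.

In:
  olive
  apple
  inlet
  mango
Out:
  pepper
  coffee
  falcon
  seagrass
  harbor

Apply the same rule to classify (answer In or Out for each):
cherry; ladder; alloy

Out, Out, In

Every 'In' example satisfies: odd length. None of the 'Out' examples do.
cherry: Out (length 6). ladder: Out (length 6). alloy: In (length 5).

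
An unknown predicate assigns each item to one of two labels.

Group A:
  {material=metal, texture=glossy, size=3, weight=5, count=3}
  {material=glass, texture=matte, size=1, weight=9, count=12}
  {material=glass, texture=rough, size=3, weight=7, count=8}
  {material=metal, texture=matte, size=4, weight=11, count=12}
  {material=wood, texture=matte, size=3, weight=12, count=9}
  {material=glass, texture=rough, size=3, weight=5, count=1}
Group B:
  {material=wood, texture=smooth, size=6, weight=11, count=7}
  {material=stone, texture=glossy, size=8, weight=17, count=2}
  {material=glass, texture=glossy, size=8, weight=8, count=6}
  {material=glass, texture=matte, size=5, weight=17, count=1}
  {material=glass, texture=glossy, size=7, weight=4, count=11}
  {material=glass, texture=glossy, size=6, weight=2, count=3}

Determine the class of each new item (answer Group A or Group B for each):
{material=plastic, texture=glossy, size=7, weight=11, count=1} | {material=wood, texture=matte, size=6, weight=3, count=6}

Group B, Group B

One predicate separates the groups cleanly: size ≤ 4.
{material=plastic, texture=glossy, size=7, weight=11, count=1}: Group B (size = 7).
{material=wood, texture=matte, size=6, weight=3, count=6}: Group B (size = 6).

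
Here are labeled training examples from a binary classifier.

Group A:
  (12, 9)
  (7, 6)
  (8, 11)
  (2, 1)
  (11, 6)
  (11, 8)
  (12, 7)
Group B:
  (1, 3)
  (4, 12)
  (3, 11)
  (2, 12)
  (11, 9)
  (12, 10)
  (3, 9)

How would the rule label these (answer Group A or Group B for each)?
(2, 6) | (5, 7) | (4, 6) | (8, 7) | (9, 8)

Looking at the examples, the only property every 'Group A' case has and every 'Group B' case lacks is: sum is odd.
(2, 6): 2+6 = 8, does not satisfy this → Group B. (5, 7): 5+7 = 12, does not satisfy this → Group B. (4, 6): 4+6 = 10, does not satisfy this → Group B. (8, 7): 8+7 = 15, qualifies → Group A. (9, 8): 9+8 = 17, qualifies → Group A.

Group B, Group B, Group B, Group A, Group A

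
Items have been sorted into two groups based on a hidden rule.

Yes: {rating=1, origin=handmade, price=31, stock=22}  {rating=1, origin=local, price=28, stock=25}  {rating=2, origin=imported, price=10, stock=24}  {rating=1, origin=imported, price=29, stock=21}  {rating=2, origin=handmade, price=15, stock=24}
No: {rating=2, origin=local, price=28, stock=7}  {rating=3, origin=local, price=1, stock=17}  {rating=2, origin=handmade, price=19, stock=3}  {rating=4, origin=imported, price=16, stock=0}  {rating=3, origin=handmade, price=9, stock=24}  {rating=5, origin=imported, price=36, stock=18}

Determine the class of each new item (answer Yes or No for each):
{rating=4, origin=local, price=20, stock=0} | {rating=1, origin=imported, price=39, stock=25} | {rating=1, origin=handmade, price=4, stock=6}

The pattern is that an item is 'Yes' exactly when: price ≥ 10 AND stock ≥ 21.
{rating=4, origin=local, price=20, stock=0}: price = 20, stock = 0 — doesn't match, so No.
{rating=1, origin=imported, price=39, stock=25}: price = 39, stock = 25 — matches, so Yes.
{rating=1, origin=handmade, price=4, stock=6}: price = 4, stock = 6 — doesn't match, so No.

No, Yes, No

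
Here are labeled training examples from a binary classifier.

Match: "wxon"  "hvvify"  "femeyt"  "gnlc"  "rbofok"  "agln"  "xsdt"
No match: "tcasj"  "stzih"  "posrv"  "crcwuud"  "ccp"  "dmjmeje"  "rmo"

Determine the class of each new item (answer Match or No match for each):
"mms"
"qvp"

No match, No match

The distinguishing property — even length — holds for all the 'Match' cases and none of the 'No match' cases.
No match: "mms", since length 3.
No match: "qvp", since length 3.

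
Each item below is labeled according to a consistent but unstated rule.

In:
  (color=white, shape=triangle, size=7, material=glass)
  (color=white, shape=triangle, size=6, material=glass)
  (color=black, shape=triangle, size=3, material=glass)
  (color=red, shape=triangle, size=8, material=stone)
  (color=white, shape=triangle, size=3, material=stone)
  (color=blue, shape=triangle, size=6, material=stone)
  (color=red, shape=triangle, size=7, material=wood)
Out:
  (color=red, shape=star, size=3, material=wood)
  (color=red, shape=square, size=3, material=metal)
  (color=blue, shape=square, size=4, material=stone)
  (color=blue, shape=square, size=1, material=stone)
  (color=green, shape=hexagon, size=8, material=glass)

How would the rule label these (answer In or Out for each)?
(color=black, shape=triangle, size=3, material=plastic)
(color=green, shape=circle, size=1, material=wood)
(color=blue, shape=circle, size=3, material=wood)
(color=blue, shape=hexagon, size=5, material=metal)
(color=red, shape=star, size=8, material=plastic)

Looking at the examples, the only property every 'In' case has and every 'Out' case lacks is: shape is triangle.
(color=black, shape=triangle, size=3, material=plastic): In (shape is triangle). (color=green, shape=circle, size=1, material=wood): Out (shape is circle). (color=blue, shape=circle, size=3, material=wood): Out (shape is circle). (color=blue, shape=hexagon, size=5, material=metal): Out (shape is hexagon). (color=red, shape=star, size=8, material=plastic): Out (shape is star).

In, Out, Out, Out, Out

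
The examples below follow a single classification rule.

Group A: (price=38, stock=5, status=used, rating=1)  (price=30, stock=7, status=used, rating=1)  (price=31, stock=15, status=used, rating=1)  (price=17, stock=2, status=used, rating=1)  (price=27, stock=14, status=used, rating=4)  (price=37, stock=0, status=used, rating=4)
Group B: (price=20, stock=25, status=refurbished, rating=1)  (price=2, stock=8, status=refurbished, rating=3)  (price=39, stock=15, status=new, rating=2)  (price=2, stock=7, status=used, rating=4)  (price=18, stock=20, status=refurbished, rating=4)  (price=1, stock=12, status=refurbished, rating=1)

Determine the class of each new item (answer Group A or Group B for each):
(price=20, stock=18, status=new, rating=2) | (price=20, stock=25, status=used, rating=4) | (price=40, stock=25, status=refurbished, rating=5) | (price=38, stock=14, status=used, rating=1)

Group B, Group A, Group B, Group A

Every 'Group A' example satisfies: status is used AND price ≥ 17. None of the 'Group B' examples do.
(price=20, stock=18, status=new, rating=2): status is new, price = 20 — doesn't qualify, so Group B.
(price=20, stock=25, status=used, rating=4): status is used, price = 20 — fits, so Group A.
(price=40, stock=25, status=refurbished, rating=5): status is refurbished, price = 40 — doesn't qualify, so Group B.
(price=38, stock=14, status=used, rating=1): status is used, price = 38 — fits, so Group A.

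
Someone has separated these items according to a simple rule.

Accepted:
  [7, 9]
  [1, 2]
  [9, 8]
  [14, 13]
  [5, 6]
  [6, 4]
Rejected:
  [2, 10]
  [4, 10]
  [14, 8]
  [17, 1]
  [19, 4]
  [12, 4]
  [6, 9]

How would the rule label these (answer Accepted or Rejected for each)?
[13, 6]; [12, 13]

Rejected, Accepted

All 'Accepted' examples share one property — |first − second| ≤ 2 — and every 'Rejected' example lacks it.
[13, 6]: Rejected (|13−6| = 7).
[12, 13]: Accepted (|12−13| = 1).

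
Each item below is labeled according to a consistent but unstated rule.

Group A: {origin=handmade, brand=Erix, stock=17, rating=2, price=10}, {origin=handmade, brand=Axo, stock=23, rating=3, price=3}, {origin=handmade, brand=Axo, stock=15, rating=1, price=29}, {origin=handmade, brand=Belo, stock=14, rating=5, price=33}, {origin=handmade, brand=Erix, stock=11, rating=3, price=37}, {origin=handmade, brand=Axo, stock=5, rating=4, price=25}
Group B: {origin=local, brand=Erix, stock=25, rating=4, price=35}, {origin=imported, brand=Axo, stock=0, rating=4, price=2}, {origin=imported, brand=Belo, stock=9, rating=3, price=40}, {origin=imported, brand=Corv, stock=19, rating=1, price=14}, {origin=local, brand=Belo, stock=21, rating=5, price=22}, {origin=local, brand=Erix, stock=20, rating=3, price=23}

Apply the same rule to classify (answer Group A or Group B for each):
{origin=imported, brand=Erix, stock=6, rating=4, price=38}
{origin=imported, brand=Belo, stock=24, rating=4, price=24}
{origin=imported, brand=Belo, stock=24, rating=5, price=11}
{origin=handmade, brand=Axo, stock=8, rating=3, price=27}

Group B, Group B, Group B, Group A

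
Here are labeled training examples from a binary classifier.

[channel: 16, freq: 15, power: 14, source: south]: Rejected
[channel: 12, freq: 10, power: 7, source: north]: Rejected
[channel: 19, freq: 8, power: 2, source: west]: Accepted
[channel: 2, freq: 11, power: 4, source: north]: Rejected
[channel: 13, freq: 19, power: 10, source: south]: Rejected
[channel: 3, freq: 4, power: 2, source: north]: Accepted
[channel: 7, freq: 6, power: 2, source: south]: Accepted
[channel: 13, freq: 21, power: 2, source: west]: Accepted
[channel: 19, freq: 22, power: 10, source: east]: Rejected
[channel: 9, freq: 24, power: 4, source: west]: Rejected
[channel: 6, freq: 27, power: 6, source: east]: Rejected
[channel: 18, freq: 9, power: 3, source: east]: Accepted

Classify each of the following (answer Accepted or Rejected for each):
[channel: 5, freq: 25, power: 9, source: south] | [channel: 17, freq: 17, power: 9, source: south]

The pattern is that an item is 'Accepted' exactly when: power ≤ 3.

Rejected, Rejected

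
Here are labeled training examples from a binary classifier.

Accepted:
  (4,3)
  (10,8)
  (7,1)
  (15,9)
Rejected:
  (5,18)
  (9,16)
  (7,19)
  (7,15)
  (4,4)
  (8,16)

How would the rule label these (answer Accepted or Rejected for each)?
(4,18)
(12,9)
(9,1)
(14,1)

Rejected, Accepted, Accepted, Accepted

'Accepted' ⟺ first > second.
(4,18) → 4 < 18 → Rejected. (12,9) → 12 > 9 → Accepted. (9,1) → 9 > 1 → Accepted. (14,1) → 14 > 1 → Accepted.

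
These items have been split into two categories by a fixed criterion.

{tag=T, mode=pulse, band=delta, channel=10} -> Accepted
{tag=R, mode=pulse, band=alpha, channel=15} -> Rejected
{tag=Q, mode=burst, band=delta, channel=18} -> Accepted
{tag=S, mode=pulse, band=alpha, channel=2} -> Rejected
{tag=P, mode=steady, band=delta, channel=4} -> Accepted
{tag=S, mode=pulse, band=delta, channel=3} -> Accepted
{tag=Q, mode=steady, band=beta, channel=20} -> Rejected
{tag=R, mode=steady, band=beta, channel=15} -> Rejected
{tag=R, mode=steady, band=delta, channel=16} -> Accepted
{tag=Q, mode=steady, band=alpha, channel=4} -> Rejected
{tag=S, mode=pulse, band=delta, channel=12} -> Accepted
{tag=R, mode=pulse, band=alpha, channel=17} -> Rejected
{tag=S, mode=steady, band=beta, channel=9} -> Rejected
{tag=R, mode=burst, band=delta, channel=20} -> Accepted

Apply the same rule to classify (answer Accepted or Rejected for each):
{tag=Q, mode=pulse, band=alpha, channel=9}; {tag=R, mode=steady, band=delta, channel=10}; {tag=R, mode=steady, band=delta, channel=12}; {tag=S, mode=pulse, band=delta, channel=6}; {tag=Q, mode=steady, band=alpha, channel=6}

The common property of the 'Accepted' items is: band is delta. No 'Rejected' item has it.
{tag=Q, mode=pulse, band=alpha, channel=9} → band is alpha → Rejected. {tag=R, mode=steady, band=delta, channel=10} → band is delta → Accepted. {tag=R, mode=steady, band=delta, channel=12} → band is delta → Accepted. {tag=S, mode=pulse, band=delta, channel=6} → band is delta → Accepted. {tag=Q, mode=steady, band=alpha, channel=6} → band is alpha → Rejected.

Rejected, Accepted, Accepted, Accepted, Rejected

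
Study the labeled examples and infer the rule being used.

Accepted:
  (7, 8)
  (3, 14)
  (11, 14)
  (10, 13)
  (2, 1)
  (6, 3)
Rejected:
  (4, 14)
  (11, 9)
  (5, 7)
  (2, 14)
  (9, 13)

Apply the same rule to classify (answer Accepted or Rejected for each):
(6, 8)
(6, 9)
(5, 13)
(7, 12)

Rejected, Accepted, Rejected, Accepted

The rule appears to be: sum is odd.
(6, 8) — 6+8 = 14, hence Rejected. (6, 9) — 6+9 = 15, hence Accepted. (5, 13) — 5+13 = 18, hence Rejected. (7, 12) — 7+12 = 19, hence Accepted.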